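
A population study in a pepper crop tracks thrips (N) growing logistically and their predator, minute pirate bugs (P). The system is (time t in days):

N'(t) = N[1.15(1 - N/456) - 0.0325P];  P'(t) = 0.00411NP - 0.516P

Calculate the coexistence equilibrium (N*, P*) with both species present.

N* ≈ 126, P* ≈ 25.6

From dP/dt = 0 with P > 0: 0.00411N* = 0.516, so N* = 126.
Substitute into dN/dt = 0: 1.15(1 - 126/456) = 0.0325P*.
The bracket is 0.725, giving P* = 0.833/0.0325 = 25.6.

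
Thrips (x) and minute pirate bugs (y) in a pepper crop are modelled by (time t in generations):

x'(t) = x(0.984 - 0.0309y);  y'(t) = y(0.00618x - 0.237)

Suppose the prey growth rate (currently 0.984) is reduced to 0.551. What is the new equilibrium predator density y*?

y* ≈ 17.8

At the interior fixed point, setting dx/dt = 0 with x > 0 fixes y* = (prey growth rate)/(xy coefficient) — independent of the other coefficients.
With the change, y* = 0.551/0.0309 = 17.8; it falls from 31.8.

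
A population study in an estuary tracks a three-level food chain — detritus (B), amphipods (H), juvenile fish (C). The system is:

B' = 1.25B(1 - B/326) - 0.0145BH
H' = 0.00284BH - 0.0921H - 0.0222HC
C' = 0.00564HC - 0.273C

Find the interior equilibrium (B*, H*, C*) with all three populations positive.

From dC/dt = 0: 0.00564H* = 0.273, so H* = 48.4.
From dB/dt = 0: 1.25(1 - B*/326) = 0.0145·48.4, giving B* = 326·(1 - 0.561) = 143.
From dH/dt = 0: 0.00284·143 - 0.0921 = 0.0222C*, so C* = 0.314/0.0222 = 14.1.

B* ≈ 143, H* ≈ 48.4, C* ≈ 14.1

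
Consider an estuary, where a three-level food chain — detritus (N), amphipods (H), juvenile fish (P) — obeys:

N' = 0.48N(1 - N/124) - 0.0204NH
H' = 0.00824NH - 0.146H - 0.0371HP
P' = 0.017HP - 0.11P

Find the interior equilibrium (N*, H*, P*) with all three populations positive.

N* ≈ 89.9, H* ≈ 6.47, P* ≈ 16

From dP/dt = 0: 0.017H* = 0.11, so H* = 6.47.
From dN/dt = 0: 0.48(1 - N*/124) = 0.0204·6.47, giving N* = 124·(1 - 0.275) = 89.9.
From dH/dt = 0: 0.00824·89.9 - 0.146 = 0.0371P*, so P* = 0.595/0.0371 = 16.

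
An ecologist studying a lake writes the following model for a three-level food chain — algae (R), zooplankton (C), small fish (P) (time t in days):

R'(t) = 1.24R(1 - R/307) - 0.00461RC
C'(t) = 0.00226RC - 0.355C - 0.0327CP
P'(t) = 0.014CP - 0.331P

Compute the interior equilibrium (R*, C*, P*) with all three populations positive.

From dP/dt = 0: 0.014C* = 0.331, so C* = 23.6.
From dR/dt = 0: 1.24(1 - R*/307) = 0.00461·23.6, giving R* = 307·(1 - 0.0879) = 280.
From dC/dt = 0: 0.00226·280 - 0.355 = 0.0327P*, so P* = 0.278/0.0327 = 8.5.

R* ≈ 280, C* ≈ 23.6, P* ≈ 8.5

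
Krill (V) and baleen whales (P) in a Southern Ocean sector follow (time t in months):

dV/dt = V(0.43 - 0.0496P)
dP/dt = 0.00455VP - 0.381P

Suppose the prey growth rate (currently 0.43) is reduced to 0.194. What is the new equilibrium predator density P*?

At the interior fixed point, setting dV/dt = 0 with V > 0 fixes P* = (prey growth rate)/(VP coefficient) — independent of the other coefficients.
With the change, P* = 0.194/0.0496 = 3.91; it falls from 8.67.

P* ≈ 3.91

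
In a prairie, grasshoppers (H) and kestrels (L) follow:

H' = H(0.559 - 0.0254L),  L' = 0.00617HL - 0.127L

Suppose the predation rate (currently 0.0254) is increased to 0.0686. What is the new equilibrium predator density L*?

At the interior fixed point, setting dH/dt = 0 with H > 0 fixes L* = (prey growth rate)/(HL coefficient) — independent of the other coefficients.
With the change, L* = 0.559/0.0686 = 8.15; it falls from 22.

L* ≈ 8.15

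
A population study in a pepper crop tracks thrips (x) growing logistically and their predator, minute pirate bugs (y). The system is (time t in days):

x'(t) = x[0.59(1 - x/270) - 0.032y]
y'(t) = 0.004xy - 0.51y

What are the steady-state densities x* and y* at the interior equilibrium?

x* ≈ 128, y* ≈ 9.73

From dy/dt = 0 with y > 0: 0.004x* = 0.51, so x* = 128.
Substitute into dx/dt = 0: 0.59(1 - 128/270) = 0.032y*.
The bracket is 0.528, giving y* = 0.311/0.032 = 9.73.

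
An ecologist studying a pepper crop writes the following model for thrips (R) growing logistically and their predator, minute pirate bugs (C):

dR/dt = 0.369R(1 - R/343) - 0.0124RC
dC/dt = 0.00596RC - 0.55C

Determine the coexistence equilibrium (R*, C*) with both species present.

R* ≈ 92.3, C* ≈ 21.8

From dC/dt = 0 with C > 0: 0.00596R* = 0.55, so R* = 92.3.
Substitute into dR/dt = 0: 0.369(1 - 92.3/343) = 0.0124C*.
The bracket is 0.731, giving C* = 0.27/0.0124 = 21.8.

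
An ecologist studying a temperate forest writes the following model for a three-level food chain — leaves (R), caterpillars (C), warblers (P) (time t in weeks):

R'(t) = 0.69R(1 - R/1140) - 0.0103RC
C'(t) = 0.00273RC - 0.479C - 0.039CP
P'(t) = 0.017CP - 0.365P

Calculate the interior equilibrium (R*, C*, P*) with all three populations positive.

R* ≈ 775, C* ≈ 21.5, P* ≈ 41.9

From dP/dt = 0: 0.017C* = 0.365, so C* = 21.5.
From dR/dt = 0: 0.69(1 - R*/1140) = 0.0103·21.5, giving R* = 1140·(1 - 0.321) = 775.
From dC/dt = 0: 0.00273·775 - 0.479 = 0.039P*, so P* = 1.64/0.039 = 41.9.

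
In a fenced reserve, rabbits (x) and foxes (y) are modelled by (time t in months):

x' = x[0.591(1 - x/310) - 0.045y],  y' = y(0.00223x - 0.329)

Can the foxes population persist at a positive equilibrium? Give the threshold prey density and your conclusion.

Threshold x = 148; K > 148, so yes, the predator persists.

The predator equation gives dy/dt > 0 only when x > 0.329/0.00223 = 148.
Without the predator, x → K = 310. Since 310 > 148, the predator can invade and persist.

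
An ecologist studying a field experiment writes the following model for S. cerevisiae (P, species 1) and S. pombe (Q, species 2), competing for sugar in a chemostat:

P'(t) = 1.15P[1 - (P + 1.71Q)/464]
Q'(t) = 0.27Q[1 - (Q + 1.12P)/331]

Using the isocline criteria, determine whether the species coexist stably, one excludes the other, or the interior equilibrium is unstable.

unstable coexistence (outcome depends on initial conditions)

Compare the nullcline intercepts: K1/α12 = 464/1.71 = 271 < K2 = 331; K2/α21 = 331/1.12 = 296 < K1 = 464.
Since both are reversed, neither can invade when rare; the interior point is a saddle.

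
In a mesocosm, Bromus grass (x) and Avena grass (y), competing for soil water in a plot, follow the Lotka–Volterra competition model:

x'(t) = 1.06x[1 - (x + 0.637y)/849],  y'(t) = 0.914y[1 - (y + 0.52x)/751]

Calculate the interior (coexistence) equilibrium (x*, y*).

Setting both brackets to zero gives the nullclines x + 0.637y = 849 and 0.52x + y = 751.
Substituting y = 751 - 0.52x into the first: x(1 - 0.637·0.52) = 849 - 0.637·751.
So x* = 371/0.669 = 554, and then y* = 751 - 0.52·554 = 463.

x* ≈ 554, y* ≈ 463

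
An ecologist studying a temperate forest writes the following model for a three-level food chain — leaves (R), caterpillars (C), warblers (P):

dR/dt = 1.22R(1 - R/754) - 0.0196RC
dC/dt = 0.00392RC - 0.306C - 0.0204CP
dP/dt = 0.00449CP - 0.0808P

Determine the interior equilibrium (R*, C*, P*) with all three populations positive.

From dP/dt = 0: 0.00449C* = 0.0808, so C* = 18.
From dR/dt = 0: 1.22(1 - R*/754) = 0.0196·18, giving R* = 754·(1 - 0.289) = 536.
From dC/dt = 0: 0.00392·536 - 0.306 = 0.0204P*, so P* = 1.8/0.0204 = 88.

R* ≈ 536, C* ≈ 18, P* ≈ 88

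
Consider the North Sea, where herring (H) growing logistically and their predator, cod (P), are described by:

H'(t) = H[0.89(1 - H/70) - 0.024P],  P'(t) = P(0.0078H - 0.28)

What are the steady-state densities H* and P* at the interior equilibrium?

From dP/dt = 0 with P > 0: 0.0078H* = 0.28, so H* = 35.9.
Substitute into dH/dt = 0: 0.89(1 - 35.9/70) = 0.024P*.
The bracket is 0.487, giving P* = 0.434/0.024 = 18.1.

H* ≈ 35.9, P* ≈ 18.1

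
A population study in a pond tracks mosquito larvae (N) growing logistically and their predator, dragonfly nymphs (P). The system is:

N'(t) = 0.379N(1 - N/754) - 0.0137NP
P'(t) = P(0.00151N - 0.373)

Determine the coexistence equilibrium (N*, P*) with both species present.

N* ≈ 247, P* ≈ 18.6

From dP/dt = 0 with P > 0: 0.00151N* = 0.373, so N* = 247.
Substitute into dN/dt = 0: 0.379(1 - 247/754) = 0.0137P*.
The bracket is 0.672, giving P* = 0.255/0.0137 = 18.6.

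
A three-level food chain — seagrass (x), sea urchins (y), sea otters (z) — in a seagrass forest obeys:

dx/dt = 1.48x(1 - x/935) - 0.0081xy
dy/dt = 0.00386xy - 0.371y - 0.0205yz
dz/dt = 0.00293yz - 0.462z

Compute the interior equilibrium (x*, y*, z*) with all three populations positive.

From dz/dt = 0: 0.00293y* = 0.462, so y* = 158.
From dx/dt = 0: 1.48(1 - x*/935) = 0.0081·158, giving x* = 935·(1 - 0.863) = 128.
From dy/dt = 0: 0.00386·128 - 0.371 = 0.0205z*, so z* = 0.124/0.0205 = 6.03.

x* ≈ 128, y* ≈ 158, z* ≈ 6.03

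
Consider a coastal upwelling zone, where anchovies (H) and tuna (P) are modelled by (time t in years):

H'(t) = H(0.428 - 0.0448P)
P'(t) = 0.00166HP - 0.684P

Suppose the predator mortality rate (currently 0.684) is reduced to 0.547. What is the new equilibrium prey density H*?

H* ≈ 330

At the interior fixed point, setting dP/dt = 0 with P > 0 fixes H* = (predator death rate)/(HP coefficient) — independent of the other coefficients.
With the change, H* = 0.547/0.00166 = 330; it falls from 412.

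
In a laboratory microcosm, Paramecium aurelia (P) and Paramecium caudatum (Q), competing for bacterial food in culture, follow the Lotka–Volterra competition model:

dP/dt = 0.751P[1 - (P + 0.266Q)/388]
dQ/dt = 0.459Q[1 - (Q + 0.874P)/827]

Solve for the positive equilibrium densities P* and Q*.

P* ≈ 219, Q* ≈ 636

Setting both brackets to zero gives the nullclines P + 0.266Q = 388 and 0.874P + Q = 827.
Substituting Q = 827 - 0.874P into the first: P(1 - 0.266·0.874) = 388 - 0.266·827.
So P* = 168/0.768 = 219, and then Q* = 827 - 0.874·219 = 636.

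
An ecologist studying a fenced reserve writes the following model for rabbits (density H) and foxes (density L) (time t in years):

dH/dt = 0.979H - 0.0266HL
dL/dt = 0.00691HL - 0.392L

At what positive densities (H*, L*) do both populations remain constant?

Set dL/dt = 0 with L > 0: 0.00691H - 0.392 = 0, so H* = 0.392/0.00691 = 56.7.
Set dH/dt = 0 with H > 0: 0.979 - 0.0266L = 0, so L* = 0.979/0.0266 = 36.8.

H* ≈ 56.7, L* ≈ 36.8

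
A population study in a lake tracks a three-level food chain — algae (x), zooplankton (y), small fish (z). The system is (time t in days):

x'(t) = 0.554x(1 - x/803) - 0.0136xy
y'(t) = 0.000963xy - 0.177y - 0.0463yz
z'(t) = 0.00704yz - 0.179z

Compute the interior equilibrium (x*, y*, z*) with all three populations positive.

x* ≈ 302, y* ≈ 25.4, z* ≈ 2.45

From dz/dt = 0: 0.00704y* = 0.179, so y* = 25.4.
From dx/dt = 0: 0.554(1 - x*/803) = 0.0136·25.4, giving x* = 803·(1 - 0.624) = 302.
From dy/dt = 0: 0.000963·302 - 0.177 = 0.0463z*, so z* = 0.114/0.0463 = 2.45.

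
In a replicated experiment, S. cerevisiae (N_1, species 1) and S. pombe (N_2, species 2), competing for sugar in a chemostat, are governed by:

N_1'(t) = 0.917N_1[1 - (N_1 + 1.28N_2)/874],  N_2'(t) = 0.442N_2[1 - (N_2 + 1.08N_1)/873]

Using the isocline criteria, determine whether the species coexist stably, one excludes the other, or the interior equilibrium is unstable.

unstable coexistence (outcome depends on initial conditions)

Compare the nullcline intercepts: K1/α12 = 874/1.28 = 683 < K2 = 873; K2/α21 = 873/1.08 = 808 < K1 = 874.
Since both are reversed, neither can invade when rare; the interior point is a saddle.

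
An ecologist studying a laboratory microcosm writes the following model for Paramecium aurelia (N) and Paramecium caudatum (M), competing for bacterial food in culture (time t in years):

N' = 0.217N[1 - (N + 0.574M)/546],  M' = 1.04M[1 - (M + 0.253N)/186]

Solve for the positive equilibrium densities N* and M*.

Setting both brackets to zero gives the nullclines N + 0.574M = 546 and 0.253N + M = 186.
Substituting M = 186 - 0.253N into the first: N(1 - 0.574·0.253) = 546 - 0.574·186.
So N* = 439/0.855 = 514, and then M* = 186 - 0.253·514 = 56.

N* ≈ 514, M* ≈ 56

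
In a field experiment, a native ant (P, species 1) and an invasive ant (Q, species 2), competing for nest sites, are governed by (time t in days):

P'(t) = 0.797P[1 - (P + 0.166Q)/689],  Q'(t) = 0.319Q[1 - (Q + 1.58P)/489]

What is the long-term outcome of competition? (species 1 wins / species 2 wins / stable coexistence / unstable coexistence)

Compare the nullcline intercepts: K1/α12 = 689/0.166 = 4150 > K2 = 489; K2/α21 = 489/1.58 = 309 < K1 = 689.
Since the inequalities point opposite ways, species 1 can invade but species 2 cannot.

species 1 excludes species 2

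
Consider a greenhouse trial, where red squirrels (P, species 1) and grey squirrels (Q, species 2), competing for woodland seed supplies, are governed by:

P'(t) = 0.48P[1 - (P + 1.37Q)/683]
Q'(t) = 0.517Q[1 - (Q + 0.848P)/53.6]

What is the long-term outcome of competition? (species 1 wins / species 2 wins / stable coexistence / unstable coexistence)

species 1 excludes species 2

Compare the nullcline intercepts: K1/α12 = 683/1.37 = 499 > K2 = 53.6; K2/α21 = 53.6/0.848 = 63.2 < K1 = 683.
Since the inequalities point opposite ways, species 1 can invade but species 2 cannot.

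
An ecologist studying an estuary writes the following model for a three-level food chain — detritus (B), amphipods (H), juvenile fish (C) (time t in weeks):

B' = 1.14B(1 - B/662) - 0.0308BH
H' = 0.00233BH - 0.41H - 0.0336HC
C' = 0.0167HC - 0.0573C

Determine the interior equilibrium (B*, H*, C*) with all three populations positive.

From dC/dt = 0: 0.0167H* = 0.0573, so H* = 3.43.
From dB/dt = 0: 1.14(1 - B*/662) = 0.0308·3.43, giving B* = 662·(1 - 0.0927) = 601.
From dH/dt = 0: 0.00233·601 - 0.41 = 0.0336C*, so C* = 0.989/0.0336 = 29.4.

B* ≈ 601, H* ≈ 3.43, C* ≈ 29.4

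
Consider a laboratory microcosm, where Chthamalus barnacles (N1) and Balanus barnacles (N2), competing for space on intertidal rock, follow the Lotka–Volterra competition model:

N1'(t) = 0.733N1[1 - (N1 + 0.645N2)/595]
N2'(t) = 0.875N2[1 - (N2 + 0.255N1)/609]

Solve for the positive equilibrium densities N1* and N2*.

N1* ≈ 242, N2* ≈ 547

Setting both brackets to zero gives the nullclines N1 + 0.645N2 = 595 and 0.255N1 + N2 = 609.
Substituting N2 = 609 - 0.255N1 into the first: N1(1 - 0.645·0.255) = 595 - 0.645·609.
So N1* = 202/0.836 = 242, and then N2* = 609 - 0.255·242 = 547.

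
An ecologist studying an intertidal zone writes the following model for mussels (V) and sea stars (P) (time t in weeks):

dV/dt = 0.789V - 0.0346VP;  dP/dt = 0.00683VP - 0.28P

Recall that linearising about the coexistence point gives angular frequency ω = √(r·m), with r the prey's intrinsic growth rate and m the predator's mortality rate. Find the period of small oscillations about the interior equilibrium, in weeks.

T ≈ 13.4 weeks

Here r = 0.789 and m = 0.28, so r·m = 0.221.
ω = √0.221 = 0.47 per week, hence T = 2π/ω ≈ 13.4 weeks.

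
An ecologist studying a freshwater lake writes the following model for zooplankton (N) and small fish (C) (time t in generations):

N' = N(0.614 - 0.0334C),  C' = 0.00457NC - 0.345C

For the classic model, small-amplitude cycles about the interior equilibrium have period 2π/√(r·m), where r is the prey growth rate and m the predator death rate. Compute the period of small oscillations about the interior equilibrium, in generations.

T ≈ 13.7 generations

Here r = 0.614 and m = 0.345, so r·m = 0.212.
ω = √0.212 = 0.46 per generation, hence T = 2π/ω ≈ 13.7 generations.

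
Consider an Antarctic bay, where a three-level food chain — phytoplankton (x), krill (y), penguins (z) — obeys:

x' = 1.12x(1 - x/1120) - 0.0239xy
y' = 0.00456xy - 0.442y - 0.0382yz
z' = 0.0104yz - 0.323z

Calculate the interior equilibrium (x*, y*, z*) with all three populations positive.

From dz/dt = 0: 0.0104y* = 0.323, so y* = 31.1.
From dx/dt = 0: 1.12(1 - x*/1120) = 0.0239·31.1, giving x* = 1120·(1 - 0.663) = 378.
From dy/dt = 0: 0.00456·378 - 0.442 = 0.0382z*, so z* = 1.28/0.0382 = 33.5.

x* ≈ 378, y* ≈ 31.1, z* ≈ 33.5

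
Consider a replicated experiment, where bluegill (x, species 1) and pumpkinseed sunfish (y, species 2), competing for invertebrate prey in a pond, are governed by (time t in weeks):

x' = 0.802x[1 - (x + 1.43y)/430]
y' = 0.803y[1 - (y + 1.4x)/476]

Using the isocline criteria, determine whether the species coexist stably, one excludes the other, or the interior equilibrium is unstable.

Compare the nullcline intercepts: K1/α12 = 430/1.43 = 301 < K2 = 476; K2/α21 = 476/1.4 = 340 < K1 = 430.
Since both are reversed, neither can invade when rare; the interior point is a saddle.

unstable coexistence (outcome depends on initial conditions)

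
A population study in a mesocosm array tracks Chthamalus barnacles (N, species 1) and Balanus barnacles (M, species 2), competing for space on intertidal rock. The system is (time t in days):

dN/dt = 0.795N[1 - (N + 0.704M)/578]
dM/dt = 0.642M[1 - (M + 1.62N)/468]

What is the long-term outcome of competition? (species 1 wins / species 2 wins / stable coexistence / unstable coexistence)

species 1 excludes species 2

Compare the nullcline intercepts: K1/α12 = 578/0.704 = 821 > K2 = 468; K2/α21 = 468/1.62 = 289 < K1 = 578.
Since the inequalities point opposite ways, species 1 can invade but species 2 cannot.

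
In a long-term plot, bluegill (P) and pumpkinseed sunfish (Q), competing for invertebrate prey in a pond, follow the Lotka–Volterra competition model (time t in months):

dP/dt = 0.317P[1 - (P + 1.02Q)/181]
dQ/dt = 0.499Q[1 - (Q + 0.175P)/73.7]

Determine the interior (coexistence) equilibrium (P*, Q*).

Setting both brackets to zero gives the nullclines P + 1.02Q = 181 and 0.175P + Q = 73.7.
Substituting Q = 73.7 - 0.175P into the first: P(1 - 1.02·0.175) = 181 - 1.02·73.7.
So P* = 106/0.822 = 129, and then Q* = 73.7 - 0.175·129 = 51.2.

P* ≈ 129, Q* ≈ 51.2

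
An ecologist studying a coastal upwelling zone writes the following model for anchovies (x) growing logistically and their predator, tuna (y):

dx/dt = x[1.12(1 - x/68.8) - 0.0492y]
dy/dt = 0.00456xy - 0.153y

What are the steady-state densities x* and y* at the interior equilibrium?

From dy/dt = 0 with y > 0: 0.00456x* = 0.153, so x* = 33.6.
Substitute into dx/dt = 0: 1.12(1 - 33.6/68.8) = 0.0492y*.
The bracket is 0.512, giving y* = 0.574/0.0492 = 11.7.

x* ≈ 33.6, y* ≈ 11.7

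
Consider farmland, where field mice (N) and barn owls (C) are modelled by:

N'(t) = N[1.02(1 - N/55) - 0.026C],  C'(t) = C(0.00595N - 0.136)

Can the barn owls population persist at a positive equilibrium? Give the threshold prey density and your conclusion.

The predator equation gives dC/dt > 0 only when N > 0.136/0.00595 = 22.9.
Without the predator, N → K = 55. Since 55 > 22.9, the predator can invade and persist.

Threshold N = 22.9; K > 22.9, so yes, the predator persists.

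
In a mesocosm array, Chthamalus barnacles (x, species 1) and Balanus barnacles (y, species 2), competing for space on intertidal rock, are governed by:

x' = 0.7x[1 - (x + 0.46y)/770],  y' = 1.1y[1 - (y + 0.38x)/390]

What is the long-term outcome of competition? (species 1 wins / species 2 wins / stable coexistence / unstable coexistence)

Compare the nullcline intercepts: K1/α12 = 770/0.46 = 1670 > K2 = 390; K2/α21 = 390/0.38 = 1030 > K1 = 770.
Since both inequalities hold, each species can invade when rare, so the interior equilibrium is stable.

stable coexistence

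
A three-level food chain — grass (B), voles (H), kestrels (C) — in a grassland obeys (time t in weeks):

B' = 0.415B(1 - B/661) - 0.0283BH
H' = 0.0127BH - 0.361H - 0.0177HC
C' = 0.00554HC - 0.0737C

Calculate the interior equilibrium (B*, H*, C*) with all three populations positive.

B* ≈ 61.4, H* ≈ 13.3, C* ≈ 23.6

From dC/dt = 0: 0.00554H* = 0.0737, so H* = 13.3.
From dB/dt = 0: 0.415(1 - B*/661) = 0.0283·13.3, giving B* = 661·(1 - 0.907) = 61.4.
From dH/dt = 0: 0.0127·61.4 - 0.361 = 0.0177C*, so C* = 0.418/0.0177 = 23.6.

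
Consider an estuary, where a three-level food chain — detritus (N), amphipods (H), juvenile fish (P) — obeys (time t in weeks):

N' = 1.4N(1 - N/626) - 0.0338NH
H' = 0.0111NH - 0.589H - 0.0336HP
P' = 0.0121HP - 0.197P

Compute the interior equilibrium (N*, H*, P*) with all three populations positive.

N* ≈ 380, H* ≈ 16.3, P* ≈ 108

From dP/dt = 0: 0.0121H* = 0.197, so H* = 16.3.
From dN/dt = 0: 1.4(1 - N*/626) = 0.0338·16.3, giving N* = 626·(1 - 0.393) = 380.
From dH/dt = 0: 0.0111·380 - 0.589 = 0.0336P*, so P* = 3.63/0.0336 = 108.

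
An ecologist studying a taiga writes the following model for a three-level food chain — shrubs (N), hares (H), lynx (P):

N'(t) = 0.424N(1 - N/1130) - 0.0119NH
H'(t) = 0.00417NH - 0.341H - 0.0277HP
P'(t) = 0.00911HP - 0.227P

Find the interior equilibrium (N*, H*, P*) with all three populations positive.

N* ≈ 340, H* ≈ 24.9, P* ≈ 38.8

From dP/dt = 0: 0.00911H* = 0.227, so H* = 24.9.
From dN/dt = 0: 0.424(1 - N*/1130) = 0.0119·24.9, giving N* = 1130·(1 - 0.699) = 340.
From dH/dt = 0: 0.00417·340 - 0.341 = 0.0277P*, so P* = 1.08/0.0277 = 38.8.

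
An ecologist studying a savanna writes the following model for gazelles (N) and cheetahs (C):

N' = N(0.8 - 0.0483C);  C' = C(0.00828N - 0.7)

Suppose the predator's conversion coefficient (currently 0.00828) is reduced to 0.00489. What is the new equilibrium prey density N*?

At the interior fixed point, setting dC/dt = 0 with C > 0 fixes N* = (predator death rate)/(NC coefficient) — independent of the other coefficients.
With the change, N* = 0.7/0.00489 = 143; it rises from 84.5.

N* ≈ 143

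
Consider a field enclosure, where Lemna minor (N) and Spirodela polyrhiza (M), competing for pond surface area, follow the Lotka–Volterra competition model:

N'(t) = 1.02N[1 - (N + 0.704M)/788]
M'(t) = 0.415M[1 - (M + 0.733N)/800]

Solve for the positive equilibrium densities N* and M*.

Setting both brackets to zero gives the nullclines N + 0.704M = 788 and 0.733N + M = 800.
Substituting M = 800 - 0.733N into the first: N(1 - 0.704·0.733) = 788 - 0.704·800.
So N* = 225/0.484 = 464, and then M* = 800 - 0.733·464 = 460.

N* ≈ 464, M* ≈ 460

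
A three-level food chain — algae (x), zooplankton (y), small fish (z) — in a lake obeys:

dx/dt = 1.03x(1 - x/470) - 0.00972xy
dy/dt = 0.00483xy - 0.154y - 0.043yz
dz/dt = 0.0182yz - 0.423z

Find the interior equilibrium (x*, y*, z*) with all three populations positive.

From dz/dt = 0: 0.0182y* = 0.423, so y* = 23.2.
From dx/dt = 0: 1.03(1 - x*/470) = 0.00972·23.2, giving x* = 470·(1 - 0.219) = 367.
From dy/dt = 0: 0.00483·367 - 0.154 = 0.043z*, so z* = 1.62/0.043 = 37.6.

x* ≈ 367, y* ≈ 23.2, z* ≈ 37.6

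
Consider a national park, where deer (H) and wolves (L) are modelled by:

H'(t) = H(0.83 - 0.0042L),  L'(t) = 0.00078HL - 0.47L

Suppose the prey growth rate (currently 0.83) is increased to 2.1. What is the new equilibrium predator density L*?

L* ≈ 500

At the interior fixed point, setting dH/dt = 0 with H > 0 fixes L* = (prey growth rate)/(HL coefficient) — independent of the other coefficients.
With the change, L* = 2.1/0.0042 = 500; it rises from 198.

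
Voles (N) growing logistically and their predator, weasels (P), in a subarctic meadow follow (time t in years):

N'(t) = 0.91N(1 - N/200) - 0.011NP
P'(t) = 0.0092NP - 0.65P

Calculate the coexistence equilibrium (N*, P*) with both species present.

From dP/dt = 0 with P > 0: 0.0092N* = 0.65, so N* = 70.7.
Substitute into dN/dt = 0: 0.91(1 - 70.7/200) = 0.011P*.
The bracket is 0.647, giving P* = 0.589/0.011 = 53.5.

N* ≈ 70.7, P* ≈ 53.5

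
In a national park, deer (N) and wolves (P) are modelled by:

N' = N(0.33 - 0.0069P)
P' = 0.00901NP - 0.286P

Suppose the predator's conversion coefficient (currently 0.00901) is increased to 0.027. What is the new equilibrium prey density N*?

At the interior fixed point, setting dP/dt = 0 with P > 0 fixes N* = (predator death rate)/(NP coefficient) — independent of the other coefficients.
With the change, N* = 0.286/0.027 = 10.6; it falls from 31.7.

N* ≈ 10.6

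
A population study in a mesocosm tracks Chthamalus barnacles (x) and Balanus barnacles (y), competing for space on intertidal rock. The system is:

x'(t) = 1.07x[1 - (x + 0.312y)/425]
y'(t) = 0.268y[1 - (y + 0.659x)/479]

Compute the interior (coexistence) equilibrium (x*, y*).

Setting both brackets to zero gives the nullclines x + 0.312y = 425 and 0.659x + y = 479.
Substituting y = 479 - 0.659x into the first: x(1 - 0.312·0.659) = 425 - 0.312·479.
So x* = 276/0.794 = 347, and then y* = 479 - 0.659·347 = 250.

x* ≈ 347, y* ≈ 250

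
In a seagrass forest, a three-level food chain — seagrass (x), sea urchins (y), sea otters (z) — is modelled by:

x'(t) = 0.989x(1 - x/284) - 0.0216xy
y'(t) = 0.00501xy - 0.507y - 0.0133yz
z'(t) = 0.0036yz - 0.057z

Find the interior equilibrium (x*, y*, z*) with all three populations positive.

x* ≈ 186, y* ≈ 15.8, z* ≈ 31.9

From dz/dt = 0: 0.0036y* = 0.057, so y* = 15.8.
From dx/dt = 0: 0.989(1 - x*/284) = 0.0216·15.8, giving x* = 284·(1 - 0.346) = 186.
From dy/dt = 0: 0.00501·186 - 0.507 = 0.0133z*, so z* = 0.424/0.0133 = 31.9.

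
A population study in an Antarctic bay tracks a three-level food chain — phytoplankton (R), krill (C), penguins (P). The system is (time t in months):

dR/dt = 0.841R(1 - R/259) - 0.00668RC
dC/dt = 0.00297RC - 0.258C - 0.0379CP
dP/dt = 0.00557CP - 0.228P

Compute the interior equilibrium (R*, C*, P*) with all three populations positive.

From dP/dt = 0: 0.00557C* = 0.228, so C* = 40.9.
From dR/dt = 0: 0.841(1 - R*/259) = 0.00668·40.9, giving R* = 259·(1 - 0.325) = 175.
From dC/dt = 0: 0.00297·175 - 0.258 = 0.0379P*, so P* = 0.261/0.0379 = 6.89.

R* ≈ 175, C* ≈ 40.9, P* ≈ 6.89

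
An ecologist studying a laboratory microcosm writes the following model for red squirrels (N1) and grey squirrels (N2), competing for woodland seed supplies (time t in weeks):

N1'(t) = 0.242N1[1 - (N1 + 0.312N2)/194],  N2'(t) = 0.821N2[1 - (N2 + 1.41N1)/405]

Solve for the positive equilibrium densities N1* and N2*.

N1* ≈ 121, N2* ≈ 235

Setting both brackets to zero gives the nullclines N1 + 0.312N2 = 194 and 1.41N1 + N2 = 405.
Substituting N2 = 405 - 1.41N1 into the first: N1(1 - 0.312·1.41) = 194 - 0.312·405.
So N1* = 67.6/0.56 = 121, and then N2* = 405 - 1.41·121 = 235.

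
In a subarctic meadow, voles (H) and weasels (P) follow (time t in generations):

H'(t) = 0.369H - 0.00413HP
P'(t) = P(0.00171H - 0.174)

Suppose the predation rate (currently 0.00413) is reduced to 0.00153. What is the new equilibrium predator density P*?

At the interior fixed point, setting dH/dt = 0 with H > 0 fixes P* = (prey growth rate)/(HP coefficient) — independent of the other coefficients.
With the change, P* = 0.369/0.00153 = 241; it rises from 89.3.

P* ≈ 241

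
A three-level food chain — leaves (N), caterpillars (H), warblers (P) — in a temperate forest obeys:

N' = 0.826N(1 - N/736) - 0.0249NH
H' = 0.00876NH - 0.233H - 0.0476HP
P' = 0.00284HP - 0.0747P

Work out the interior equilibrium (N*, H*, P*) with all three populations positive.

From dP/dt = 0: 0.00284H* = 0.0747, so H* = 26.3.
From dN/dt = 0: 0.826(1 - N*/736) = 0.0249·26.3, giving N* = 736·(1 - 0.793) = 152.
From dH/dt = 0: 0.00876·152 - 0.233 = 0.0476P*, so P* = 1.1/0.0476 = 23.2.

N* ≈ 152, H* ≈ 26.3, P* ≈ 23.2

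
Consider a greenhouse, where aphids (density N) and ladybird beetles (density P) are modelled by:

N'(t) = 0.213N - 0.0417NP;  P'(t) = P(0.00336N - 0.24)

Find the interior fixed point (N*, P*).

Set dP/dt = 0 with P > 0: 0.00336N - 0.24 = 0, so N* = 0.24/0.00336 = 71.4.
Set dN/dt = 0 with N > 0: 0.213 - 0.0417P = 0, so P* = 0.213/0.0417 = 5.11.

N* ≈ 71.4, P* ≈ 5.11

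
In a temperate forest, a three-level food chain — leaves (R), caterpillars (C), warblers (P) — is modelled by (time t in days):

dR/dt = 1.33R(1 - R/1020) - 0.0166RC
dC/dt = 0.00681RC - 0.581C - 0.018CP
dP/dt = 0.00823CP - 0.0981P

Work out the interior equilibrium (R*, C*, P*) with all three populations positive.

From dP/dt = 0: 0.00823C* = 0.0981, so C* = 11.9.
From dR/dt = 0: 1.33(1 - R*/1020) = 0.0166·11.9, giving R* = 1020·(1 - 0.149) = 868.
From dC/dt = 0: 0.00681·868 - 0.581 = 0.018P*, so P* = 5.33/0.018 = 296.

R* ≈ 868, C* ≈ 11.9, P* ≈ 296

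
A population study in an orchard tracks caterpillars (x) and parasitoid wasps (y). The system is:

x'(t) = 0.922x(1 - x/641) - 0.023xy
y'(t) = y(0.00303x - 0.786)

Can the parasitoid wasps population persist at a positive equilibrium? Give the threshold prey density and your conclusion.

The predator equation gives dy/dt > 0 only when x > 0.786/0.00303 = 259.
Without the predator, x → K = 641. Since 641 > 259, the predator can invade and persist.

Threshold x = 259; K > 259, so yes, the predator persists.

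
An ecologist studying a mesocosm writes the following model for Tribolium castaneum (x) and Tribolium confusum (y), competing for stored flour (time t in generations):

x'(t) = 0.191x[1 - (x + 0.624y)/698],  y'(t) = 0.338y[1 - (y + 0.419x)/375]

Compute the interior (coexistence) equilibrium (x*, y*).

Setting both brackets to zero gives the nullclines x + 0.624y = 698 and 0.419x + y = 375.
Substituting y = 375 - 0.419x into the first: x(1 - 0.624·0.419) = 698 - 0.624·375.
So x* = 464/0.739 = 628, and then y* = 375 - 0.419·628 = 112.

x* ≈ 628, y* ≈ 112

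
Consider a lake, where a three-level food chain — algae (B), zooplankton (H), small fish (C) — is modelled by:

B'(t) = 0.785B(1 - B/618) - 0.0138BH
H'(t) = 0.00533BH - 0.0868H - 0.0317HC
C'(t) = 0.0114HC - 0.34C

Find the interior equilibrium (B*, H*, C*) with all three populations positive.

From dC/dt = 0: 0.0114H* = 0.34, so H* = 29.8.
From dB/dt = 0: 0.785(1 - B*/618) = 0.0138·29.8, giving B* = 618·(1 - 0.524) = 294.
From dH/dt = 0: 0.00533·294 - 0.0868 = 0.0317C*, so C* = 1.48/0.0317 = 46.7.

B* ≈ 294, H* ≈ 29.8, C* ≈ 46.7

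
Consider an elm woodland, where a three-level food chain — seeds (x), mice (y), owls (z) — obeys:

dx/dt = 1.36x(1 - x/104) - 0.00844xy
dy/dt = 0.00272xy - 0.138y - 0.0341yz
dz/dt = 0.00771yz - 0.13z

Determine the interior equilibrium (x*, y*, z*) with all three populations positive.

From dz/dt = 0: 0.00771y* = 0.13, so y* = 16.9.
From dx/dt = 0: 1.36(1 - x*/104) = 0.00844·16.9, giving x* = 104·(1 - 0.105) = 93.1.
From dy/dt = 0: 0.00272·93.1 - 0.138 = 0.0341z*, so z* = 0.115/0.0341 = 3.38.

x* ≈ 93.1, y* ≈ 16.9, z* ≈ 3.38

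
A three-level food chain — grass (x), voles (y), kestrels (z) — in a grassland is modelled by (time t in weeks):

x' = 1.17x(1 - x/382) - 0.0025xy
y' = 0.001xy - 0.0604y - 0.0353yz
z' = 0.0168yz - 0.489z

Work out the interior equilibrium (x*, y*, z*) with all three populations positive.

x* ≈ 358, y* ≈ 29.1, z* ≈ 8.44

From dz/dt = 0: 0.0168y* = 0.489, so y* = 29.1.
From dx/dt = 0: 1.17(1 - x*/382) = 0.0025·29.1, giving x* = 382·(1 - 0.0622) = 358.
From dy/dt = 0: 0.001·358 - 0.0604 = 0.0353z*, so z* = 0.298/0.0353 = 8.44.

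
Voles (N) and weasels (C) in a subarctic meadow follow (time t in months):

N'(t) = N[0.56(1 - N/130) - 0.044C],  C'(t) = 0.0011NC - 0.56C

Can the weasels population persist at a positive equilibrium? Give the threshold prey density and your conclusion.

Threshold N = 509; K < 509, so no, the predator goes extinct.

The predator equation gives dC/dt > 0 only when N > 0.56/0.0011 = 509.
Without the predator, N → K = 130. Since 130 < 509, the predator cannot invade.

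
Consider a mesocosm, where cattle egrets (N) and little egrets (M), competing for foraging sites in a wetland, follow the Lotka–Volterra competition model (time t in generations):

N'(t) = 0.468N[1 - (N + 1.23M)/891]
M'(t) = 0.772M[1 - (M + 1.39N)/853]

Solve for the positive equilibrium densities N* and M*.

Setting both brackets to zero gives the nullclines N + 1.23M = 891 and 1.39N + M = 853.
Substituting M = 853 - 1.39N into the first: N(1 - 1.23·1.39) = 891 - 1.23·853.
So N* = -158/-0.71 = 223, and then M* = 853 - 1.39·223 = 543.

N* ≈ 223, M* ≈ 543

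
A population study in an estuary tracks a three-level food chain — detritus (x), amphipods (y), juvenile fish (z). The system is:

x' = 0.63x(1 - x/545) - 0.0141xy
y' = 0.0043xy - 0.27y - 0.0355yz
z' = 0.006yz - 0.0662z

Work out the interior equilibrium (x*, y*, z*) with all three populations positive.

x* ≈ 410, y* ≈ 11, z* ≈ 42.1

From dz/dt = 0: 0.006y* = 0.0662, so y* = 11.
From dx/dt = 0: 0.63(1 - x*/545) = 0.0141·11, giving x* = 545·(1 - 0.247) = 410.
From dy/dt = 0: 0.0043·410 - 0.27 = 0.0355z*, so z* = 1.49/0.0355 = 42.1.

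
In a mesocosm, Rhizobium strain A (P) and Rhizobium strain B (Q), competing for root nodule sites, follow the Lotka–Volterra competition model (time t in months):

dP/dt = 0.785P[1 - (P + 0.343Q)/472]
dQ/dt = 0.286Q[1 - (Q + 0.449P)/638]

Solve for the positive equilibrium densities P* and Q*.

Setting both brackets to zero gives the nullclines P + 0.343Q = 472 and 0.449P + Q = 638.
Substituting Q = 638 - 0.449P into the first: P(1 - 0.343·0.449) = 472 - 0.343·638.
So P* = 253/0.846 = 299, and then Q* = 638 - 0.449·299 = 504.

P* ≈ 299, Q* ≈ 504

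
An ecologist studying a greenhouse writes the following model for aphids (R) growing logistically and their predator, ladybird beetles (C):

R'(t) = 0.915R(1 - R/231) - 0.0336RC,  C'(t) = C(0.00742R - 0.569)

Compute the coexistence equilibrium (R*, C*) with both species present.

From dC/dt = 0 with C > 0: 0.00742R* = 0.569, so R* = 76.7.
Substitute into dR/dt = 0: 0.915(1 - 76.7/231) = 0.0336C*.
The bracket is 0.668, giving C* = 0.611/0.0336 = 18.2.

R* ≈ 76.7, C* ≈ 18.2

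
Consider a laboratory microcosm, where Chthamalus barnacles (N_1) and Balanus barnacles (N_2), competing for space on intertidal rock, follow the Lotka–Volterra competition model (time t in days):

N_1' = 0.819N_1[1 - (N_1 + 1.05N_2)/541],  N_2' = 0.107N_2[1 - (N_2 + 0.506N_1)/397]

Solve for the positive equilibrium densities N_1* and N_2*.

Setting both brackets to zero gives the nullclines N_1 + 1.05N_2 = 541 and 0.506N_1 + N_2 = 397.
Substituting N_2 = 397 - 0.506N_1 into the first: N_1(1 - 1.05·0.506) = 541 - 1.05·397.
So N_1* = 124/0.469 = 265, and then N_2* = 397 - 0.506·265 = 263.

N_1* ≈ 265, N_2* ≈ 263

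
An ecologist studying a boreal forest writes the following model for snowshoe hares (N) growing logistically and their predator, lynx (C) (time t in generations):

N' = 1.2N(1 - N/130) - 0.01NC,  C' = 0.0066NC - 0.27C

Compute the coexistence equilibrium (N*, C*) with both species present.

From dC/dt = 0 with C > 0: 0.0066N* = 0.27, so N* = 40.9.
Substitute into dN/dt = 0: 1.2(1 - 40.9/130) = 0.01C*.
The bracket is 0.685, giving C* = 0.822/0.01 = 82.2.

N* ≈ 40.9, C* ≈ 82.2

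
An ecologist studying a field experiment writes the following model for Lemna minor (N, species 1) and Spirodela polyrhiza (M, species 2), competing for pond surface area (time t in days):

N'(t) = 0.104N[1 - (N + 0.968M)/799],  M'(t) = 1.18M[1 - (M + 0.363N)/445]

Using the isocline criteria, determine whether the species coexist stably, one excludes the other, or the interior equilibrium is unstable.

stable coexistence

Compare the nullcline intercepts: K1/α12 = 799/0.968 = 825 > K2 = 445; K2/α21 = 445/0.363 = 1230 > K1 = 799.
Since both inequalities hold, each species can invade when rare, so the interior equilibrium is stable.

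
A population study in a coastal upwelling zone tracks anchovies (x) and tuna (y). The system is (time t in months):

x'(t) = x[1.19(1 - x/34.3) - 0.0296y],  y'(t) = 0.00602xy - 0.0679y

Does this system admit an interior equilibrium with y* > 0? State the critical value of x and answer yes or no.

The predator equation gives dy/dt > 0 only when x > 0.0679/0.00602 = 11.3.
Without the predator, x → K = 34.3. Since 34.3 > 11.3, the predator can invade and persist.

Threshold x = 11.3; K > 11.3, so yes, the predator persists.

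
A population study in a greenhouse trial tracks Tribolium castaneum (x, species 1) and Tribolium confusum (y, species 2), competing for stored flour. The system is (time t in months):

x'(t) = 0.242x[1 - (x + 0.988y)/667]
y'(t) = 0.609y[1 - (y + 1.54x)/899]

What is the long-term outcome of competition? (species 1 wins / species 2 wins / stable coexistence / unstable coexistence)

Compare the nullcline intercepts: K1/α12 = 667/0.988 = 675 < K2 = 899; K2/α21 = 899/1.54 = 584 < K1 = 667.
Since both are reversed, neither can invade when rare; the interior point is a saddle.

unstable coexistence (outcome depends on initial conditions)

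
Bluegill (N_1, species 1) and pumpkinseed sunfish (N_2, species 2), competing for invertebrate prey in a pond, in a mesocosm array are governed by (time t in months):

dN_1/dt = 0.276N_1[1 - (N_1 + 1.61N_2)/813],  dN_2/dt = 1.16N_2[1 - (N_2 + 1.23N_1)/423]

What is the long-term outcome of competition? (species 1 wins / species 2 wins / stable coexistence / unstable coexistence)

species 1 excludes species 2

Compare the nullcline intercepts: K1/α12 = 813/1.61 = 505 > K2 = 423; K2/α21 = 423/1.23 = 344 < K1 = 813.
Since the inequalities point opposite ways, species 1 can invade but species 2 cannot.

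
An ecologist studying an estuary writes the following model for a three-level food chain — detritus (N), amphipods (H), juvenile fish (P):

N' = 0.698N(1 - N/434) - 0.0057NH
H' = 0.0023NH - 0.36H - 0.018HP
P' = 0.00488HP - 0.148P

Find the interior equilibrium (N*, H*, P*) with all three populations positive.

From dP/dt = 0: 0.00488H* = 0.148, so H* = 30.3.
From dN/dt = 0: 0.698(1 - N*/434) = 0.0057·30.3, giving N* = 434·(1 - 0.248) = 327.
From dH/dt = 0: 0.0023·327 - 0.36 = 0.018P*, so P* = 0.391/0.018 = 21.7.

N* ≈ 327, H* ≈ 30.3, P* ≈ 21.7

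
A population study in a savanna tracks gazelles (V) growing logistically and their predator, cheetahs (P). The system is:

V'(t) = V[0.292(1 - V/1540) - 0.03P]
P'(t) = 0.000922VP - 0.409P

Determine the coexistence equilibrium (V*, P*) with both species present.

V* ≈ 444, P* ≈ 6.93

From dP/dt = 0 with P > 0: 0.000922V* = 0.409, so V* = 444.
Substitute into dV/dt = 0: 0.292(1 - 444/1540) = 0.03P*.
The bracket is 0.712, giving P* = 0.208/0.03 = 6.93.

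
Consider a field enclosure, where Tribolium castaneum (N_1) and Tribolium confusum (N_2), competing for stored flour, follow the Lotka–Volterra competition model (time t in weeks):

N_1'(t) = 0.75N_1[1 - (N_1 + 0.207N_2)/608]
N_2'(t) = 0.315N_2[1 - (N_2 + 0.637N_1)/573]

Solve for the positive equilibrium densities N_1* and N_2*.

Setting both brackets to zero gives the nullclines N_1 + 0.207N_2 = 608 and 0.637N_1 + N_2 = 573.
Substituting N_2 = 573 - 0.637N_1 into the first: N_1(1 - 0.207·0.637) = 608 - 0.207·573.
So N_1* = 489/0.868 = 564, and then N_2* = 573 - 0.637·564 = 214.

N_1* ≈ 564, N_2* ≈ 214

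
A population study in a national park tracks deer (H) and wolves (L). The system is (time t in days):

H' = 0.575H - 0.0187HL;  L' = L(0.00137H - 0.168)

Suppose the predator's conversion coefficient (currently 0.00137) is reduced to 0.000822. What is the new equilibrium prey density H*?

H* ≈ 204

At the interior fixed point, setting dL/dt = 0 with L > 0 fixes H* = (predator death rate)/(HL coefficient) — independent of the other coefficients.
With the change, H* = 0.168/0.000822 = 204; it rises from 123.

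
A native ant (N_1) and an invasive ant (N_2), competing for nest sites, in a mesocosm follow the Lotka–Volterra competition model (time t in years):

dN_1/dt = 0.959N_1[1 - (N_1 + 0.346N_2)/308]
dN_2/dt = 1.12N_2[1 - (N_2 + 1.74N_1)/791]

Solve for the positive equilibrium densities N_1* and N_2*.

N_1* ≈ 86.2, N_2* ≈ 641

Setting both brackets to zero gives the nullclines N_1 + 0.346N_2 = 308 and 1.74N_1 + N_2 = 791.
Substituting N_2 = 791 - 1.74N_1 into the first: N_1(1 - 0.346·1.74) = 308 - 0.346·791.
So N_1* = 34.3/0.398 = 86.2, and then N_2* = 791 - 1.74·86.2 = 641.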